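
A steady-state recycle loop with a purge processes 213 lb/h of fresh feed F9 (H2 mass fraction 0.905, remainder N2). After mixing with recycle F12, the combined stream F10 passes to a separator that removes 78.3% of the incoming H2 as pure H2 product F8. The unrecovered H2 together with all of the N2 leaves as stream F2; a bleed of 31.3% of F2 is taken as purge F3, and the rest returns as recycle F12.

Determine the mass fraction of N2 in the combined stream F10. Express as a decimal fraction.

0.222

N2 enters only via F9 and leaves only via the purge: 213×0.095 = 0.313×(N2 in F2), and the separator passes all N2, so N2 in F10 = N2 in F2 = 64.649 lb/h.
H2 in F10: m_A = 213×0.905 + (1−0.313)·(1−0.783)·m_A, so m_A = 192.77/0.8509 = 226.54 lb/h.
F10 = 226.54 + 64.649 = 291.19 lb/h.
N2 fraction in F10 = 64.649/291.19 = 0.222.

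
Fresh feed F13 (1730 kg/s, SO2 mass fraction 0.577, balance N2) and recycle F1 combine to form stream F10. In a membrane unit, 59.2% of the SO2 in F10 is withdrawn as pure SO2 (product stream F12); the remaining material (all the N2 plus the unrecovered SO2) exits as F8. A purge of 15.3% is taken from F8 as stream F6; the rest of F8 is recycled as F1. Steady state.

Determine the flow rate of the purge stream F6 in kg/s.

827 kg/s

N2 enters only via F13 and leaves only via the purge: 1730×0.423 = 0.153×(N2 in F8), and the membrane unit passes all N2, so N2 in F10 = N2 in F8 = 4782.9 kg/s.
SO2 in F10: m_A = 1730×0.577 + (1−0.153)·(1−0.592)·m_A, so m_A = 998.21/0.6544 = 1525.3 kg/s.
F8 = (1−0.592)×1525.3 + 4782.9 = 5405.3 kg/s.
Purge F6 = 0.153×5405.3 = 827.01 kg/s.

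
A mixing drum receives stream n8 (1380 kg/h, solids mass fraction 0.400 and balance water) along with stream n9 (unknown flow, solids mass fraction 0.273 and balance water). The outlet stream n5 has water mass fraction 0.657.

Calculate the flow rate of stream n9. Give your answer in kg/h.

Let n9 be the unknown flow. Total out = 1380 + n9.
water balance: 828 + 0.727·n9 = 0.657·(1380 + n9)
(0.727 − 0.657)·n9 = 0.657×1380 − 828 = 78.66
n9 = 78.66 / 0.070 = 1123.7 kg/h

1124 kg/h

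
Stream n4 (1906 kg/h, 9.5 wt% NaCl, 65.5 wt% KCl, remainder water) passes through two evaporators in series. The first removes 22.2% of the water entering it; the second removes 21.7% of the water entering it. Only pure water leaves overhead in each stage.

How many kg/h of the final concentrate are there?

water in feed = 1906×0.250 = 476.5 kg/h.
After stage 1: water left = (1−0.222)×476.5 = 370.72; stream total = 1800.2 kg/h.
After stage 2: water left = (1−0.217)×370.72 = 290.27; final concentrate = 1719.8 kg/h.

1720 kg/h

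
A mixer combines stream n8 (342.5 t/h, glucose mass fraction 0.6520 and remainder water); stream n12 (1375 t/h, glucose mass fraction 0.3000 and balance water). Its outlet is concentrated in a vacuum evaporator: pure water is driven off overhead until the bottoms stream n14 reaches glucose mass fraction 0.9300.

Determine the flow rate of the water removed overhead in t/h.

1034 t/h

glucose entering = 342.5×0.652 + 1375×0.300 = 635.81 t/h.
All glucose reports to n14, so n14 = 635.81/0.930 = 683.67 t/h.
Total feed = 1717.5 t/h; overhead = 1717.5 − 683.67 = 1033.8 t/h.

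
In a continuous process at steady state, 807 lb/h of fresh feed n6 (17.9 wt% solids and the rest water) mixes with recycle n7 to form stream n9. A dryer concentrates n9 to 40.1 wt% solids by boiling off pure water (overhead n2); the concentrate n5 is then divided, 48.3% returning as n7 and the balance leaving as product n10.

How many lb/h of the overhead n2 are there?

Overall solids balance (none leaves overhead): solids in fresh feed = solids in product, i.e. 807×0.179 = (1−0.483)·n5·0.401.
n5 = 144.45/(0.401×0.517) = 696.77 lb/h.
Recycle n7 = 0.483×696.77 = 336.54 lb/h.
Combined feed n9 = 807 + 336.54 = 1143.5 lb/h.
Overhead n2 = n9 − n5 = 1143.5 − 696.77 = 446.77 lb/h.

446.8 lb/h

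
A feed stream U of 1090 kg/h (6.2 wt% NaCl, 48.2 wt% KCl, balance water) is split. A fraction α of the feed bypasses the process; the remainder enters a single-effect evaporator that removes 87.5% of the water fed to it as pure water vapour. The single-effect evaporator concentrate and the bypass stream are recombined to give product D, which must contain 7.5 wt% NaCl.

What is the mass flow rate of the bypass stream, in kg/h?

616.5 kg/h

All 1090×0.062 = 67.58 kg/h of NaCl reaches D, so D = 67.58/0.075 = 901.07 kg/h and vapour = 188.93 kg/h.
The evaporator receives (1−α)·1090 of feed at 0.456 water and removes 0.875 of that water:
0.875×0.456×(1−α)×1090 = 188.93
(1−α) = 188.93/434.91 = 0.4344;  α = 0.5656.
Bypass flow = 0.5656×1090 = 616.48 kg/h.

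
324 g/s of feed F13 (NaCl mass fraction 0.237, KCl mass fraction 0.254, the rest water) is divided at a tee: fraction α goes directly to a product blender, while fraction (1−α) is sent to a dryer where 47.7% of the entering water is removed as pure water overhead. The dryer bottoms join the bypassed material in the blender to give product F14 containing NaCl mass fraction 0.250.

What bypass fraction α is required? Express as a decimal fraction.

0.786

All 324×0.237 = 76.788 g/s of NaCl reaches F14, so F14 = 76.788/0.250 = 307.15 g/s and vapour = 16.848 g/s.
The evaporator receives (1−α)·324 of feed at 0.509 water and removes 0.477 of that water:
0.477×0.509×(1−α)×324 = 16.848
(1−α) = 16.848/78.665 = 0.2142;  α = 0.7858.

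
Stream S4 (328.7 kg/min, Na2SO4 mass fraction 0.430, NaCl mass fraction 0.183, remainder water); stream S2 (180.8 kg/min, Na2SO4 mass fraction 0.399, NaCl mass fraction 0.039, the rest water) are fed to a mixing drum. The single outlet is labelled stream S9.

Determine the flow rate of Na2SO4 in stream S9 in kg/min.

213.5 kg/min

Na2SO4 out = Na2SO4 in = 328.7×0.430 + 180.8×0.399 = 213.48 kg/min.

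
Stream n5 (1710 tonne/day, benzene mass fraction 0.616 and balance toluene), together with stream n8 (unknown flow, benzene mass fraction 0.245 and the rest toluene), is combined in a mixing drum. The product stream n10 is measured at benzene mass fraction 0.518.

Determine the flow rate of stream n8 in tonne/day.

613.8 tonne/day

Let n8 be the unknown flow. Total out = 1710 + n8.
benzene balance: 1053.4 + 0.245·n8 = 0.518·(1710 + n8)
(0.245 − 0.518)·n8 = 0.518×1710 − 1053.4 = -167.58
n8 = -167.58 / -0.273 = 613.85 tonne/day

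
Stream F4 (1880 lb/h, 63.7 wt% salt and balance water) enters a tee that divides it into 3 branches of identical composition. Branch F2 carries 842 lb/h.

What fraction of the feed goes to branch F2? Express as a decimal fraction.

Fraction to F2 = 842/1880 = 0.4479.

0.448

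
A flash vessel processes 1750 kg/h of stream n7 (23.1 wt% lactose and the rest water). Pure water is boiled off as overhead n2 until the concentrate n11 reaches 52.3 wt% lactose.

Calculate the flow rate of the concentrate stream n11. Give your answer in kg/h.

772.9 kg/h

lactose is conserved: 1750×0.231 = 404.25 kg/h all reports to the concentrate.
Concentrate = 404.25/(target fraction) = 772.94 kg/h.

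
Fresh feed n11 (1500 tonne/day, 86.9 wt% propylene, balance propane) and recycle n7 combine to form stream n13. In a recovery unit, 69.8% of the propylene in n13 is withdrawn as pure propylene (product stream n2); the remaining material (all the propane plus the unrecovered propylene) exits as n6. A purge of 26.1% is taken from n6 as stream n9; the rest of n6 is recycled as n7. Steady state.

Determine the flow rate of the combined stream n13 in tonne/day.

propane enters only via n11 and leaves only via the purge: 1500×0.131 = 0.261×(propane in n6), and the recovery unit passes all propane, so propane in n13 = propane in n6 = 752.87 tonne/day.
propylene in n13: m_A = 1500×0.869 + (1−0.261)·(1−0.698)·m_A, so m_A = 1303.5/0.7768 = 1678 tonne/day.
n13 = 1678 + 752.87 = 2430.9 tonne/day.

2431 tonne/day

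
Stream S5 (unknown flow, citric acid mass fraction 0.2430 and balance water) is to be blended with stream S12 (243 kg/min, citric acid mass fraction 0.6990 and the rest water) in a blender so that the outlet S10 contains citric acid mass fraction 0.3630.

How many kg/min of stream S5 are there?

Let S5 be the unknown flow. Total out = 243 + S5.
citric acid balance: 169.86 + 0.243·S5 = 0.363·(243 + S5)
(0.243 − 0.363)·S5 = 0.363×243 − 169.86 = -81.648
S5 = -81.648 / -0.120 = 680.4 kg/min

680.4 kg/min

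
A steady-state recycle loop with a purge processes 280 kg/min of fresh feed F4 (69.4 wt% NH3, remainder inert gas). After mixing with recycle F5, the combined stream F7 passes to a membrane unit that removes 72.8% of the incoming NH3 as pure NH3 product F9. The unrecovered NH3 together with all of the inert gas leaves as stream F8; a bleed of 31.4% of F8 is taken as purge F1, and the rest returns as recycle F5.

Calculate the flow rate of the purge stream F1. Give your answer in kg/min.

106.1 kg/min

inert gas enters only via F4 and leaves only via the purge: 280×0.306 = 0.314×(inert gas in F8), and the membrane unit passes all inert gas, so inert gas in F7 = inert gas in F8 = 272.87 kg/min.
NH3 in F7: m_A = 280×0.694 + (1−0.314)·(1−0.728)·m_A, so m_A = 194.32/0.8134 = 238.9 kg/min.
F8 = (1−0.728)×238.9 + 272.87 = 337.85 kg/min.
Purge F1 = 0.314×337.85 = 106.08 kg/min.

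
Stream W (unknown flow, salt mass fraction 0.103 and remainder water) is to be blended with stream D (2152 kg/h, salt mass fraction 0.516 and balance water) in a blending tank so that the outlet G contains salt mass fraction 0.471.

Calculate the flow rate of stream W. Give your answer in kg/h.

263.2 kg/h

Let W be the unknown flow. Total out = 2152 + W.
salt balance: 1110.4 + 0.103·W = 0.471·(2152 + W)
(0.103 − 0.471)·W = 0.471×2152 − 1110.4 = -96.84
W = -96.84 / -0.368 = 263.15 kg/h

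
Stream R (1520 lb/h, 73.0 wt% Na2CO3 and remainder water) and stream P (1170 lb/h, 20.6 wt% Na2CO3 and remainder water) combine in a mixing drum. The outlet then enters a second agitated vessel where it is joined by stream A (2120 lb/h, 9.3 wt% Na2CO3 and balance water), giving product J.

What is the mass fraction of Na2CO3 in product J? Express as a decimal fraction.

0.322

Overall, product flow = 4810 lb/h.
Na2CO3 in = 1520×0.730 + 1170×0.206 + 2120×0.093 = 1547.8 lb/h.
Na2CO3 fraction in J = 0.322.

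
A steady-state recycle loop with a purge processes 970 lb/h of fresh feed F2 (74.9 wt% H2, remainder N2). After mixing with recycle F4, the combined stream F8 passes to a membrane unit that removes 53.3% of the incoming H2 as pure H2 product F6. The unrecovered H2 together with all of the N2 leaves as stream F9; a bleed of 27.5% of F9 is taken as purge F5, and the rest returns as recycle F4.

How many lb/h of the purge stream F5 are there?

384.5 lb/h

N2 enters only via F2 and leaves only via the purge: 970×0.251 = 0.275×(N2 in F9), and the membrane unit passes all N2, so N2 in F8 = N2 in F9 = 885.35 lb/h.
H2 in F8: m_A = 970×0.749 + (1−0.275)·(1−0.533)·m_A, so m_A = 726.53/0.6614 = 1098.4 lb/h.
F9 = (1−0.533)×1098.4 + 885.35 = 1398.3 lb/h.
Purge F5 = 0.275×1398.3 = 384.54 lb/h.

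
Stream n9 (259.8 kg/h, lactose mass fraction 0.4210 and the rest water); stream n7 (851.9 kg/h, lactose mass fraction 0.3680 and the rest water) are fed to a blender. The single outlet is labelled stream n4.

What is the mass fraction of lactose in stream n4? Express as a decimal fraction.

Total flow out = 259.8 + 851.9 = 1111.7 kg/h.
lactose in = 259.8×0.421 + 851.9×0.368 = 422.88 kg/h.
lactose mass fraction in n4 = 422.88/1111.7 = 0.3804.

0.3804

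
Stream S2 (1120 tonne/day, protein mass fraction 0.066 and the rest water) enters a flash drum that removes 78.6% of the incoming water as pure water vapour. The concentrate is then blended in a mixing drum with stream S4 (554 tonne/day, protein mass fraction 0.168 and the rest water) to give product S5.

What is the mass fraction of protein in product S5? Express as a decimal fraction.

0.196

Vapour removed = 0.786×0.934×1120 = 822.22 tonne/day; concentrate = 297.78 tonne/day.
protein reaching the mixer = 73.92 (from concentrate) + 554×0.168 = 166.99 tonne/day.
Product flow = 297.78 + 554 = 851.78 tonne/day; protein fraction = 0.196.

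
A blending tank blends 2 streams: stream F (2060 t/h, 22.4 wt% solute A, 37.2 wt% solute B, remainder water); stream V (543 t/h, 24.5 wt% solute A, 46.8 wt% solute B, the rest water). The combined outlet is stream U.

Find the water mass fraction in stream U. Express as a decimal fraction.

0.380

Total flow out = 2060 + 543 = 2603 t/h.
water in = 2060×0.404 + 543×0.287 = 988.08 t/h.
water mass fraction in U = 988.08/2603 = 0.380.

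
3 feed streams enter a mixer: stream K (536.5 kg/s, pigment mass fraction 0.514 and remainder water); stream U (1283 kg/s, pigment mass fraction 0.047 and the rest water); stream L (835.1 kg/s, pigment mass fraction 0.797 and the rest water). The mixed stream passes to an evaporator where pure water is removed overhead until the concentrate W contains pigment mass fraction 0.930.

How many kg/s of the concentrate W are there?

1077 kg/s

pigment entering = 536.5×0.514 + 1283×0.047 + 835.1×0.797 = 1001.6 kg/s.
All pigment reports to W, so W = 1001.6/0.930 = 1077 kg/s.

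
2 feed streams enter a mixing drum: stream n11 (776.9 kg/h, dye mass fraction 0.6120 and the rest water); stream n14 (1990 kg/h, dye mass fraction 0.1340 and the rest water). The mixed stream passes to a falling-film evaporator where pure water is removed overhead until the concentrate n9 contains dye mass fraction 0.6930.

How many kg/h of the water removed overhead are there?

dye entering = 776.9×0.612 + 1990×0.134 = 742.12 kg/h.
All dye reports to n9, so n9 = 742.12/0.693 = 1070.9 kg/h.
Total feed = 2766.9 kg/h; overhead = 2766.9 − 1070.9 = 1696 kg/h.

1696 kg/h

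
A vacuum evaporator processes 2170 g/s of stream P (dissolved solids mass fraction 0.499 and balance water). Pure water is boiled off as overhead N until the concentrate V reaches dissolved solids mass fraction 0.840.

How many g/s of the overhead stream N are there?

dissolved solids is conserved: 2170×0.499 = 1082.8 g/s all reports to the concentrate.
Concentrate = 1082.8/(target fraction) = 1289.1 g/s.
Overhead = 2170 − 1289.1 = 880.92 g/s.

880.9 g/s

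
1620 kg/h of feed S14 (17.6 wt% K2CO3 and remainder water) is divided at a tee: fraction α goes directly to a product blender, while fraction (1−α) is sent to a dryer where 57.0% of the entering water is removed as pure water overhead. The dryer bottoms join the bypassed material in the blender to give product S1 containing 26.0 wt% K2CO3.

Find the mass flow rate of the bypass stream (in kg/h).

505.7 kg/h

All 1620×0.176 = 285.12 kg/h of K2CO3 reaches S1, so S1 = 285.12/0.260 = 1096.6 kg/h and vapour = 523.38 kg/h.
The evaporator receives (1−α)·1620 of feed at 0.824 water and removes 0.570 of that water:
0.570×0.824×(1−α)×1620 = 523.38
(1−α) = 523.38/760.88 = 0.6879;  α = 0.3121.
Bypass flow = 0.3121×1620 = 505.66 kg/h.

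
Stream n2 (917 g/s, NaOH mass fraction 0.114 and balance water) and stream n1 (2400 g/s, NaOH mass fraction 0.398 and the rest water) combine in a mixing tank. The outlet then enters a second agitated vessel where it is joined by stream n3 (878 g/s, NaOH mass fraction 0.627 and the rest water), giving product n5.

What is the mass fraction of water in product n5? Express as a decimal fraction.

Overall, product flow = 4195 g/s.
water in = 917×0.886 + 2400×0.602 + 878×0.373 = 2584.8 g/s.
water fraction in n5 = 0.616.

0.616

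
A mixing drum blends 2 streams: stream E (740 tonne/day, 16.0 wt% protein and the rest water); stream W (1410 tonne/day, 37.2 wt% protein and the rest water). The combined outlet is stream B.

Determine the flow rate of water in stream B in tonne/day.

water out = water in = 740×0.840 + 1410×0.628 = 1507.1 tonne/day.

1507 tonne/day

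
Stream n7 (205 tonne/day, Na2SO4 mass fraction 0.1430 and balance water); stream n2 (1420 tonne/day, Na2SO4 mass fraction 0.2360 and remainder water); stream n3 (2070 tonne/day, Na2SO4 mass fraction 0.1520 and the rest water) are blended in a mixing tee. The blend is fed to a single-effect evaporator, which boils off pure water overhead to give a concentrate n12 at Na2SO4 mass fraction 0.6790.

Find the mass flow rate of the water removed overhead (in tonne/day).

2695 tonne/day

Na2SO4 entering = 205×0.143 + 1420×0.236 + 2070×0.152 = 679.08 tonne/day.
All Na2SO4 reports to n12, so n12 = 679.08/0.679 = 1000.1 tonne/day.
Total feed = 3695 tonne/day; overhead = 3695 − 1000.1 = 2694.9 tonne/day.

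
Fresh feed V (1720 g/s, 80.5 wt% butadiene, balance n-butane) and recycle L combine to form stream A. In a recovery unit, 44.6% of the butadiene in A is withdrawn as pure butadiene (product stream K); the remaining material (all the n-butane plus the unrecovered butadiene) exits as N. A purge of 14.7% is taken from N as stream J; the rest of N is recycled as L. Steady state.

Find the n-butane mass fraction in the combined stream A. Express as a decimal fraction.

n-butane enters only via V and leaves only via the purge: 1720×0.195 = 0.147×(n-butane in N), and the recovery unit passes all n-butane, so n-butane in A = n-butane in N = 2281.6 g/s.
butadiene in A: m_A = 1720×0.805 + (1−0.147)·(1−0.446)·m_A, so m_A = 1384.6/0.5274 = 2625.1 g/s.
A = 2625.1 + 2281.6 = 4906.8 g/s.
n-butane fraction in A = 2281.6/4906.8 = 0.4650.

0.4650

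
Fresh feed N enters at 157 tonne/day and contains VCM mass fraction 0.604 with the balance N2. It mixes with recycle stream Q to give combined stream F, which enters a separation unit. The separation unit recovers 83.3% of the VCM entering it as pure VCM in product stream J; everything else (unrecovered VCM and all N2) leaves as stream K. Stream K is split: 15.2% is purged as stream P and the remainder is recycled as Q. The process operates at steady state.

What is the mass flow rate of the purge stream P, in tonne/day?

64.98 tonne/day

N2 enters only via N and leaves only via the purge: 157×0.396 = 0.152×(N2 in K), and the separation unit passes all N2, so N2 in F = N2 in K = 409.03 tonne/day.
VCM in F: m_A = 157×0.604 + (1−0.152)·(1−0.833)·m_A, so m_A = 94.828/0.8584 = 110.47 tonne/day.
K = (1−0.833)×110.47 + 409.03 = 427.48 tonne/day.
Purge P = 0.152×427.48 = 64.976 tonne/day.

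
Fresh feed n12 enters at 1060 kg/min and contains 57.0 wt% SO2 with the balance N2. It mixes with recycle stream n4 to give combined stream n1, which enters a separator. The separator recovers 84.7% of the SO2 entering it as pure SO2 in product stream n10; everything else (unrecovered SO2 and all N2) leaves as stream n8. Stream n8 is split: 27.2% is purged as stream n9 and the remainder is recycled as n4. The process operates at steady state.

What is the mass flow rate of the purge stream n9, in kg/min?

N2 enters only via n12 and leaves only via the purge: 1060×0.430 = 0.272×(N2 in n8), and the separator passes all N2, so N2 in n1 = N2 in n8 = 1675.7 kg/min.
SO2 in n1: m_A = 1060×0.570 + (1−0.272)·(1−0.847)·m_A, so m_A = 604.2/0.8886 = 679.93 kg/min.
n8 = (1−0.847)×679.93 + 1675.7 = 1779.8 kg/min.
Purge n9 = 0.272×1779.8 = 484.1 kg/min.

484.1 kg/min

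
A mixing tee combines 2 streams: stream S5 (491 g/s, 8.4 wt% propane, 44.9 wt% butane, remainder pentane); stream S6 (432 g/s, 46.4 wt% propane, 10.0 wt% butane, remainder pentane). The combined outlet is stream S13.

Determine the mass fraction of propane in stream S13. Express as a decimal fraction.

Total flow out = 491 + 432 = 923 g/s.
propane in = 491×0.084 + 432×0.464 = 241.69 g/s.
propane mass fraction in S13 = 241.69/923 = 0.262.

0.262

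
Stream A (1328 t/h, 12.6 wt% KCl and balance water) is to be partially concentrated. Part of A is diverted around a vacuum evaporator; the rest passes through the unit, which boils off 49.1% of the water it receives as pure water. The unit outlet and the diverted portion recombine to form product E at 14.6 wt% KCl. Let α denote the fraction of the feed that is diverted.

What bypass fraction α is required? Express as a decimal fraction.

All 1328×0.126 = 167.33 t/h of KCl reaches E, so E = 167.33/0.146 = 1146.1 t/h and vapour = 181.92 t/h.
The evaporator receives (1−α)·1328 of feed at 0.874 water and removes 0.491 of that water:
0.491×0.874×(1−α)×1328 = 181.92
(1−α) = 181.92/569.89 = 0.3192;  α = 0.6808.

0.681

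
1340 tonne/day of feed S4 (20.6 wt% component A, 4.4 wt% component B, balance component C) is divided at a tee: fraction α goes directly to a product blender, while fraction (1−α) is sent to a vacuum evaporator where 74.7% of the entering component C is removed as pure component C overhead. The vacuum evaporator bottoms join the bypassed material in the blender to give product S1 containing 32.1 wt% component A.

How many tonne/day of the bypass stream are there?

483.1 tonne/day

All 1340×0.206 = 276.04 tonne/day of component A reaches S1, so S1 = 276.04/0.321 = 859.94 tonne/day and vapour = 480.06 tonne/day.
The evaporator receives (1−α)·1340 of feed at 0.750 component C and removes 0.747 of that component C:
0.747×0.750×(1−α)×1340 = 480.06
(1−α) = 480.06/750.74 = 0.6395;  α = 0.3605.
Bypass flow = 0.3605×1340 = 483.13 tonne/day.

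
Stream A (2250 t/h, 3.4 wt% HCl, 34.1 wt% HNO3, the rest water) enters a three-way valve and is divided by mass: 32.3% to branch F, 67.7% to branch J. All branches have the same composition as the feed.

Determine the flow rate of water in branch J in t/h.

952 t/h

Branch J total = 0.677×2250 = 1523.2 t/h.
water in J = 0.625×1523.2 = 952.03 t/h.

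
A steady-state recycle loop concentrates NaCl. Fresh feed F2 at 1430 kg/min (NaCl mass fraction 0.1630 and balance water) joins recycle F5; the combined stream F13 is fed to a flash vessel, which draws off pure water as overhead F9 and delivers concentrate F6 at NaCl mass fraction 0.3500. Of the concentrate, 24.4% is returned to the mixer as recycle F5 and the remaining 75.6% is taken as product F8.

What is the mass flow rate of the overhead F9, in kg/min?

764 kg/min

Overall NaCl balance (none leaves overhead): NaCl in fresh feed = NaCl in product, i.e. 1430×0.163 = (1−0.244)·F6·0.350.
F6 = 233.09/(0.350×0.756) = 880.91 kg/min.
Recycle F5 = 0.244×880.91 = 214.94 kg/min.
Combined feed F13 = 1430 + 214.94 = 1644.9 kg/min.
Overhead F9 = F13 − F6 = 1644.9 − 880.91 = 764.03 kg/min.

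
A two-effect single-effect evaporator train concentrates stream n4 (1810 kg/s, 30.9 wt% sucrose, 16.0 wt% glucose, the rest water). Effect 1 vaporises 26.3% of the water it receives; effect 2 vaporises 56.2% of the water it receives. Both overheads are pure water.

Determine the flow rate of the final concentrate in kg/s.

1159 kg/s

water in feed = 1810×0.531 = 961.11 kg/s.
After stage 1: water left = (1−0.263)×961.11 = 708.34; stream total = 1557.2 kg/s.
After stage 2: water left = (1−0.562)×708.34 = 310.25; final concentrate = 1159.1 kg/s.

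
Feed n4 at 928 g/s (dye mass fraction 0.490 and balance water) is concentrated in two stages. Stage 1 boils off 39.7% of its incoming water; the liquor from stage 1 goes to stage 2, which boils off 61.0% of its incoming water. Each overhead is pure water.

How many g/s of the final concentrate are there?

566 g/s

water in feed = 928×0.510 = 473.28 g/s.
After stage 1: water left = (1−0.397)×473.28 = 285.39; stream total = 740.11 g/s.
After stage 2: water left = (1−0.610)×285.39 = 111.3; final concentrate = 566.02 g/s.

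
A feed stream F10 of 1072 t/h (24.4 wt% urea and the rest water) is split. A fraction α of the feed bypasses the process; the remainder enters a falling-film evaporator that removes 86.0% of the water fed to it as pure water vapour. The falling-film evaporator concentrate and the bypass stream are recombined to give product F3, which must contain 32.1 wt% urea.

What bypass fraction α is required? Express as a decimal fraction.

All 1072×0.244 = 261.57 t/h of urea reaches F3, so F3 = 261.57/0.321 = 814.85 t/h and vapour = 257.15 t/h.
The evaporator receives (1−α)·1072 of feed at 0.756 water and removes 0.860 of that water:
0.860×0.756×(1−α)×1072 = 257.15
(1−α) = 257.15/696.97 = 0.3689;  α = 0.6311.

0.631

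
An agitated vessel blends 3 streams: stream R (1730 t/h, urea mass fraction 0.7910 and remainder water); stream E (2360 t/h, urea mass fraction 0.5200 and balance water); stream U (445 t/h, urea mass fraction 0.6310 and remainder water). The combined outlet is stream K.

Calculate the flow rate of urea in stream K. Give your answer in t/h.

2876 t/h

urea out = urea in = 1730×0.791 + 2360×0.520 + 445×0.631 = 2876.4 t/h.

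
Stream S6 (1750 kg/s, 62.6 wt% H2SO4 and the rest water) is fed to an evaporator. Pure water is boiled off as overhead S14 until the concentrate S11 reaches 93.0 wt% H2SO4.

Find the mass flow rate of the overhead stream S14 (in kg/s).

H2SO4 is conserved: 1750×0.626 = 1095.5 kg/s all reports to the concentrate.
Concentrate = 1095.5/(target fraction) = 1178 kg/s.
Overhead = 1750 − 1178 = 572.04 kg/s.

572 kg/s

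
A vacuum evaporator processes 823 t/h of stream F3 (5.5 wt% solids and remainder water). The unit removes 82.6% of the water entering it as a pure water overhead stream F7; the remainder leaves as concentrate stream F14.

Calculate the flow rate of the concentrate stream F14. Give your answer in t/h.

water entering = 823×0.945 = 777.74 t/h; overhead removed = 0.826×777.74 = 642.41 t/h.
Concentrate = 823 − 642.41 = 180.59 t/h.

180.6 t/h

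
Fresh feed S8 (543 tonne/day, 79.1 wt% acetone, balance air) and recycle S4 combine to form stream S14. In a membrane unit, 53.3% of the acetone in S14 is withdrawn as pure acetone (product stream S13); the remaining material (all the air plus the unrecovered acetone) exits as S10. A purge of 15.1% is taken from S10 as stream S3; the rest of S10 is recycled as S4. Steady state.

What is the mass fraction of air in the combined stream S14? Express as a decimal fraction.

air enters only via S8 and leaves only via the purge: 543×0.209 = 0.151×(air in S10), and the membrane unit passes all air, so air in S14 = air in S10 = 751.57 tonne/day.
acetone in S14: m_A = 543×0.791 + (1−0.151)·(1−0.533)·m_A, so m_A = 429.51/0.6035 = 711.68 tonne/day.
S14 = 711.68 + 751.57 = 1463.3 tonne/day.
air fraction in S14 = 751.57/1463.3 = 0.514.

0.514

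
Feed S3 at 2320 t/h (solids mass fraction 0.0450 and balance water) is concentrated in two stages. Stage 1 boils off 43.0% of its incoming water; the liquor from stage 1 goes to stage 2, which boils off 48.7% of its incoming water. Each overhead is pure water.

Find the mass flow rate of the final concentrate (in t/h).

752.3 t/h

water in feed = 2320×0.955 = 2215.6 t/h.
After stage 1: water left = (1−0.430)×2215.6 = 1262.9; stream total = 1367.3 t/h.
After stage 2: water left = (1−0.487)×1262.9 = 647.86; final concentrate = 752.26 t/h.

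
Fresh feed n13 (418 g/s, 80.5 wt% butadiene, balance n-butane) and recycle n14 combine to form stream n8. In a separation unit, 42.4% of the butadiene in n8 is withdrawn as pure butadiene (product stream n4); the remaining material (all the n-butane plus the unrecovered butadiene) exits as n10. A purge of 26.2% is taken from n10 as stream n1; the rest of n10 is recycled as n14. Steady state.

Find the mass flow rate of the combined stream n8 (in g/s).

n-butane enters only via n13 and leaves only via the purge: 418×0.195 = 0.262×(n-butane in n10), and the separation unit passes all n-butane, so n-butane in n8 = n-butane in n10 = 311.11 g/s.
butadiene in n8: m_A = 418×0.805 + (1−0.262)·(1−0.424)·m_A, so m_A = 336.49/0.5749 = 585.29 g/s.
n8 = 585.29 + 311.11 = 896.4 g/s.

896.4 g/s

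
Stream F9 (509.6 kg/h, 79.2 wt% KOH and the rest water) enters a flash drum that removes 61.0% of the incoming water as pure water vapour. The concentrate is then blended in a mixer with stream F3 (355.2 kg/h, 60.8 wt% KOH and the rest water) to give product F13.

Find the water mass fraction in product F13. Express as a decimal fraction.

0.226

Vapour removed = 0.610×0.208×509.6 = 64.658 kg/h; concentrate = 444.94 kg/h.
water reaching the mixer = 41.339 (from concentrate) + 355.2×0.392 = 180.58 kg/h.
Product flow = 444.94 + 355.2 = 800.14 kg/h; water fraction = 0.226.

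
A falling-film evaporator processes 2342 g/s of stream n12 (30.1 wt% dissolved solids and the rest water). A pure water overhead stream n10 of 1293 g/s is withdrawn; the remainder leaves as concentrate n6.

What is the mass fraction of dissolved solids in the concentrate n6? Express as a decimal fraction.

0.672

dissolved solids is not removed: 2342×0.301 = 704.94 g/s of dissolved solids enters n6.
Concentrate = 2342 − 1293 = 1049 g/s.
Mass fraction = 704.94/1049 = 0.672.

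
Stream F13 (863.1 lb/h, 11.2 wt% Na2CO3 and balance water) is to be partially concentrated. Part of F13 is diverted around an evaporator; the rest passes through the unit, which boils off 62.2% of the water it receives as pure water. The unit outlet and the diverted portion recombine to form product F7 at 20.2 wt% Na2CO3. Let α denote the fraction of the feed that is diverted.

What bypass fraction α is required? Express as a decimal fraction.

All 863.1×0.112 = 96.667 lb/h of Na2CO3 reaches F7, so F7 = 96.667/0.202 = 478.55 lb/h and vapour = 384.55 lb/h.
The evaporator receives (1−α)·863.1 of feed at 0.888 water and removes 0.622 of that water:
0.622×0.888×(1−α)×863.1 = 384.55
(1−α) = 384.55/476.72 = 0.8067;  α = 0.1933.

0.193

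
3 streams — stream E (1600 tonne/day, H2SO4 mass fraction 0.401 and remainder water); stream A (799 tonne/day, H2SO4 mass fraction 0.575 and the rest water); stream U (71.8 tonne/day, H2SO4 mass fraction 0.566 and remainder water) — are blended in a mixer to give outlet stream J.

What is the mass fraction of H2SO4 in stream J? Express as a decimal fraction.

Total flow out = 1600 + 799 + 71.8 = 2470.8 tonne/day.
H2SO4 in = 1600×0.401 + 799×0.575 + 71.8×0.566 = 1141.7 tonne/day.
H2SO4 mass fraction in J = 1141.7/2470.8 = 0.462.

0.462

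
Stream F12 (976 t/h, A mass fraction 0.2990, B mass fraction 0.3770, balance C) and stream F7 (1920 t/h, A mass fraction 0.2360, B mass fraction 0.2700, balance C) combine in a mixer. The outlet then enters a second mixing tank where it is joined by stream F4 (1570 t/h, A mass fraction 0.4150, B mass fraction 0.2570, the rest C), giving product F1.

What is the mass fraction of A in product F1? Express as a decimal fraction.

0.3127

Overall, product flow = 4466 t/h.
A in = 976×0.299 + 1920×0.236 + 1570×0.415 = 1396.5 t/h.
A fraction in F1 = 0.3127.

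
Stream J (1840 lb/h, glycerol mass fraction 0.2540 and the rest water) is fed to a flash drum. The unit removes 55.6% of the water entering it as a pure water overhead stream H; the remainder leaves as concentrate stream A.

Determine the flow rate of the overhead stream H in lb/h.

water entering = 1840×0.746 = 1372.6 lb/h; overhead removed = 0.556×1372.6 = 763.19 lb/h.

763.2 lb/h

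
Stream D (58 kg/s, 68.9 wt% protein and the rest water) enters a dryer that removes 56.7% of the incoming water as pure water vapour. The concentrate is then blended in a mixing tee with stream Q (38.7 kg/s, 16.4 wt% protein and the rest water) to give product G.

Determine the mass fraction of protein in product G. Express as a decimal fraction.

0.536

Vapour removed = 0.567×0.311×58 = 10.228 kg/s; concentrate = 47.772 kg/s.
protein reaching the mixer = 39.962 (from concentrate) + 38.7×0.164 = 46.309 kg/s.
Product flow = 47.772 + 38.7 = 86.472 kg/s; protein fraction = 0.536.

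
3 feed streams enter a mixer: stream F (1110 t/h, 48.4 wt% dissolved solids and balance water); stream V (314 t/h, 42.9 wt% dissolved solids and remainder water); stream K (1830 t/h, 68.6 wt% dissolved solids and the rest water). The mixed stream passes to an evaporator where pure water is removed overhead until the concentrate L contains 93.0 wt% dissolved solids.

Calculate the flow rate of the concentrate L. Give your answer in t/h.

dissolved solids entering = 1110×0.484 + 314×0.429 + 1830×0.686 = 1927.3 t/h.
All dissolved solids reports to L, so L = 1927.3/0.930 = 2072.4 t/h.

2072 t/h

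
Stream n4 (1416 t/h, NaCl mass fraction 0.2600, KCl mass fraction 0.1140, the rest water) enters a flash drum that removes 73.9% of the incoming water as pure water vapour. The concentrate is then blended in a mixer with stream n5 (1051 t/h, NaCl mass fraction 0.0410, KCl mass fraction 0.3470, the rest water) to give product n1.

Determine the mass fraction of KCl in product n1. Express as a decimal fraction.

Vapour removed = 0.739×0.626×1416 = 655.06 t/h; concentrate = 760.94 t/h.
KCl reaching the mixer = 161.42 (from concentrate) + 1051×0.347 = 526.12 t/h.
Product flow = 760.94 + 1051 = 1811.9 t/h; KCl fraction = 0.2904.

0.2904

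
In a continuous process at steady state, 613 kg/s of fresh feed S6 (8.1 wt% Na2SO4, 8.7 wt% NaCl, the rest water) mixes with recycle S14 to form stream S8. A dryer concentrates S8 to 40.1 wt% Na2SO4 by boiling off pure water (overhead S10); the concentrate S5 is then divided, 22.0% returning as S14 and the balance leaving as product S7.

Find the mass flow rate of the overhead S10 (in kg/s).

489.2 kg/s

Overall Na2SO4 balance (none leaves overhead): Na2SO4 in fresh feed = Na2SO4 in product, i.e. 613×0.081 = (1−0.220)·S5·0.401.
S5 = 49.653/(0.401×0.780) = 158.75 kg/s.
Recycle S14 = 0.220×158.75 = 34.924 kg/s.
Combined feed S8 = 613 + 34.924 = 647.92 kg/s.
Overhead S10 = S8 − S5 = 647.92 − 158.75 = 489.18 kg/s.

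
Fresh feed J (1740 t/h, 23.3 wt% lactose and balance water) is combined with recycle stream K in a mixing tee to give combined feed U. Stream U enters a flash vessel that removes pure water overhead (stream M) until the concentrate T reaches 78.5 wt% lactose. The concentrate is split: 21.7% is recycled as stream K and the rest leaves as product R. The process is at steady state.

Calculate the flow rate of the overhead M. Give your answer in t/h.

Overall lactose balance (none leaves overhead): lactose in fresh feed = lactose in product, i.e. 1740×0.233 = (1−0.217)·T·0.785.
T = 405.42/(0.785×0.783) = 659.59 t/h.
Recycle K = 0.217×659.59 = 143.13 t/h.
Combined feed U = 1740 + 143.13 = 1883.1 t/h.
Overhead M = U − T = 1883.1 − 659.59 = 1223.5 t/h.

1224 t/h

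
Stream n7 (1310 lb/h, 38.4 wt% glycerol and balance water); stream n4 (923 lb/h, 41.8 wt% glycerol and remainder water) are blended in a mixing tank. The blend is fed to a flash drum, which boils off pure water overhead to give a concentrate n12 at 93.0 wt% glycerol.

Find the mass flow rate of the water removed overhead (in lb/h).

glycerol entering = 1310×0.384 + 923×0.418 = 888.85 lb/h.
All glycerol reports to n12, so n12 = 888.85/0.930 = 955.76 lb/h.
Total feed = 2233 lb/h; overhead = 2233 − 955.76 = 1277.2 lb/h.

1277 lb/h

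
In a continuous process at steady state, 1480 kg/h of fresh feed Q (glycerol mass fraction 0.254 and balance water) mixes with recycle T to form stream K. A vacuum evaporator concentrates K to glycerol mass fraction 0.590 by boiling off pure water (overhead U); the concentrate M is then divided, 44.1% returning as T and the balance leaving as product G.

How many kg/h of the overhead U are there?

842.8 kg/h

Overall glycerol balance (none leaves overhead): glycerol in fresh feed = glycerol in product, i.e. 1480×0.254 = (1−0.441)·M·0.590.
M = 375.92/(0.590×0.559) = 1139.8 kg/h.
Recycle T = 0.441×1139.8 = 502.66 kg/h.
Combined feed K = 1480 + 502.66 = 1982.7 kg/h.
Overhead U = K − M = 1982.7 − 1139.8 = 842.85 kg/h.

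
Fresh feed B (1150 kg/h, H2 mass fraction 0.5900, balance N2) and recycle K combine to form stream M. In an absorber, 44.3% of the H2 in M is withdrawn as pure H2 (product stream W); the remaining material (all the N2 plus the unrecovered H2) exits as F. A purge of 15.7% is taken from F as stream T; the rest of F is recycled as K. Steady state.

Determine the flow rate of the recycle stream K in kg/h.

N2 enters only via B and leaves only via the purge: 1150×0.410 = 0.157×(N2 in F), and the absorber passes all N2, so N2 in M = N2 in F = 3003.2 kg/h.
H2 in M: m_A = 1150×0.590 + (1−0.157)·(1−0.443)·m_A, so m_A = 678.5/0.5304 = 1279.1 kg/h.
F = (1−0.443)×1279.1 + 3003.2 = 3715.6 kg/h.
Recycle K = (1−0.157)×3715.6 = 3132.3 kg/h.

3132 kg/h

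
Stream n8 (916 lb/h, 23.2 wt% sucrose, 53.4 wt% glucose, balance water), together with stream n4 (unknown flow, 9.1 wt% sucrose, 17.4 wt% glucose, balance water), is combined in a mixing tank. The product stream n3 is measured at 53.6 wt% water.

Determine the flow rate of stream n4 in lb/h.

1390 lb/h

Let n4 be the unknown flow. Total out = 916 + n4.
water balance: 214.34 + 0.735·n4 = 0.536·(916 + n4)
(0.735 − 0.536)·n4 = 0.536×916 − 214.34 = 276.63
n4 = 276.63 / 0.199 = 1390.1 lb/h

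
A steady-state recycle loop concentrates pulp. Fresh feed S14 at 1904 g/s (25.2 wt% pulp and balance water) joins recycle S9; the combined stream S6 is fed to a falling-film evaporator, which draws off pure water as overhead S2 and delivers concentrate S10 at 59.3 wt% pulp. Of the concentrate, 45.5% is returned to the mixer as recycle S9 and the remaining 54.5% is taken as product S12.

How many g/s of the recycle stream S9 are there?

675.5 g/s

Overall pulp balance (none leaves overhead): pulp in fresh feed = pulp in product, i.e. 1904×0.252 = (1−0.455)·S10·0.593.
S10 = 479.81/(0.593×0.545) = 1484.6 g/s.
Recycle S9 = 0.455×1484.6 = 675.5 g/s.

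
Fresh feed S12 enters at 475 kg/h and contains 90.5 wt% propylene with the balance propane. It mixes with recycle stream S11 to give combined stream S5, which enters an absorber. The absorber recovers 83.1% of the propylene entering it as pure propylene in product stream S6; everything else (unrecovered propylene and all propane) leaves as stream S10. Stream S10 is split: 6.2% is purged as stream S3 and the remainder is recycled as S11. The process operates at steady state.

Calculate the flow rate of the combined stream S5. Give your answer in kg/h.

1239 kg/h

propane enters only via S12 and leaves only via the purge: 475×0.095 = 0.062×(propane in S10), and the absorber passes all propane, so propane in S5 = propane in S10 = 727.82 kg/h.
propylene in S5: m_A = 475×0.905 + (1−0.062)·(1−0.831)·m_A, so m_A = 429.88/0.8415 = 510.86 kg/h.
S5 = 510.86 + 727.82 = 1238.7 kg/h.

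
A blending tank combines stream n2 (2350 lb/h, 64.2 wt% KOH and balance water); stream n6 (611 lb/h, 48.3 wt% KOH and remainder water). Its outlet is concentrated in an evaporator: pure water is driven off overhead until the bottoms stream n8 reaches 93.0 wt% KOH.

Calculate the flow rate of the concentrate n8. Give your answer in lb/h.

KOH entering = 2350×0.642 + 611×0.483 = 1803.8 lb/h.
All KOH reports to n8, so n8 = 1803.8/0.930 = 1939.6 lb/h.

1940 lb/h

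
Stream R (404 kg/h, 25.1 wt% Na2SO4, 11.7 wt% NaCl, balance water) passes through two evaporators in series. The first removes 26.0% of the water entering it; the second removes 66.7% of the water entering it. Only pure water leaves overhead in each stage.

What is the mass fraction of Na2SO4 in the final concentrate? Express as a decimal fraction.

0.479

water in feed = 404×0.632 = 255.33 kg/h.
After stage 1: water left = (1−0.260)×255.33 = 188.94; stream total = 337.61 kg/h.
After stage 2: water left = (1−0.667)×188.94 = 62.918; final concentrate = 211.59 kg/h.
Na2SO4 fraction = 101.4/211.59 = 0.479.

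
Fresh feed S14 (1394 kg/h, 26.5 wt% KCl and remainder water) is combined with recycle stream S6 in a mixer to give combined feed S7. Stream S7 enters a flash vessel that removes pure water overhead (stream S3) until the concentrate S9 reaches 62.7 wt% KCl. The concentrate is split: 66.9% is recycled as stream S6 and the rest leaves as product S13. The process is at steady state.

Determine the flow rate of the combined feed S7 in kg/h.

2585 kg/h

Overall KCl balance (none leaves overhead): KCl in fresh feed = KCl in product, i.e. 1394×0.265 = (1−0.669)·S9·0.627.
S9 = 369.41/(0.627×0.331) = 1780 kg/h.
Recycle S6 = 0.669×1780 = 1190.8 kg/h.
Combined feed S7 = 1394 + 1190.8 = 2584.8 kg/h.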